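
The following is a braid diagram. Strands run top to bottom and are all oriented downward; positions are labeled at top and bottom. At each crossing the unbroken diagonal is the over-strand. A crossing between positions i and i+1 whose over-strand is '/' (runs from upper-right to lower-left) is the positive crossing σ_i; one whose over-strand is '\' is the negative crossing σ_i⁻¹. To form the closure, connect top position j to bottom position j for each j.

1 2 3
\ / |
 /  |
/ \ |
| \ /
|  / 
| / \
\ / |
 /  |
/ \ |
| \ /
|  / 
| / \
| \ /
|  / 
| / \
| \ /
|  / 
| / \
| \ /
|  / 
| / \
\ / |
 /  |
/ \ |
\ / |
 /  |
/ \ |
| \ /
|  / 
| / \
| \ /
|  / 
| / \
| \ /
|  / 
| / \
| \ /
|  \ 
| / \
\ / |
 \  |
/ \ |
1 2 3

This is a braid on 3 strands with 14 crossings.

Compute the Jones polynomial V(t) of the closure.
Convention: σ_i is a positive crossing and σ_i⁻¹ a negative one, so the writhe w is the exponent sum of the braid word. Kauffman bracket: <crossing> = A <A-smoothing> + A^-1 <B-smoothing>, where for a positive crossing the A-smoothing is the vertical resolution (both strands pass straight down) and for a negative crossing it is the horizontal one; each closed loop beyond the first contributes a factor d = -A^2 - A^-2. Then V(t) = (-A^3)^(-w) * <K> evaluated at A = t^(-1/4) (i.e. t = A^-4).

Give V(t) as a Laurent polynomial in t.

Reading the diagram top to bottom ('/'-over between positions i,i+1 = s_i, '\'-over = s_i^-1): braid word = s1 s2 s1 s2 s2 s2 s2 s1 s1 s2 s2 s2 s2^-1 s1^-1.
The presented braid s1 s2 s1 s2 s2 s2 s2 s1 s1 s2 s2 s2 s2^-1 s1^-1 on 3 strands reduces by inverse Markov moves (closure unchanged at each step):
  Deconjugate: the word is γ·β·γ⁻¹ with γ = s1 s2 (prefix) and γ⁻¹ = s2^-1 s1^-1 (suffix); strip both.
Reduced to β = s1 s2 s2 s2 s2 s1 s1 s2 s2 s2 on 3 strands, 10 crossings.
Compute on β:
Braid: s1 s2 s2 s2 s2 s1 s1 s2 s2 s2 on 3 strands, 10 crossings.
Writhe w = (#positive) - (#negative) = 10 - 0 = 10.
State-sum expansion of <K>. There are 2^10 = 1024 states.
Each crossing splits two ways (0=vertical, 1=horizontal). The state's weight is A^(#A-smoothings - #B-smoothings) * d^(loops - 1).
Tabulate the states by total A-exponent and number of loops L (A-exp: L × count):
  A^10: L=3 ×1
  A^8: L=2 ×10
  A^6: L=1 ×21, L=3 ×24
  A^4: L=2 ×84, L=4 ×36
  A^2: L=1 ×24, L=3 ×151, L=5 ×35
  A^0: L=2 ×72, L=4 ×159, L=6 ×21
  A^-2: L=3 ×98, L=5 ×105, L=7 ×7
  A^-4: L=4 ×76, L=6 ×43, L=8 ×1
  A^-6: L=5 ×35, L=7 ×10
  A^-8: L=6 ×9, L=8 ×1
  A^-10: L=7 ×1
Each group contributes A^e * Σ count * d^(L-1):
Powers of d = -A^2 - A^-2: d^2 = A^4 + 2 + A^-4; d^3 = -A^6 - 3*A^2 - 3*A^-2 - A^-6; d^4 = A^8 + 4*A^4 + 6 + 4*A^-4 + A^-8; d^5 = -A^10 - 5*A^6 - 10*A^2 - 10*A^-2 - 5*A^-6 - A^-10; d^6 = A^12 + 6*A^8 + 15*A^4 + 20 + 15*A^-4 + 6*A^-8 + A^-12; d^7 = -A^14 - 7*A^10 - 21*A^6 - 35*A^2 - 35*A^-2 - 21*A^-6 - 7*A^-10 - A^-14.
  A^10 * (d^2) = A^14 + 2*A^10 + A^6
  A^8 * (10*d) = -10*A^10 - 10*A^6
  A^6 * (21 + 24*d^2) = 24*A^10 + 69*A^6 + 24*A^2
  A^4 * (84*d + 36*d^3) = -36*A^10 - 192*A^6 - 192*A^2 - 36*A^-2
  A^2 * (24 + 151*d^2 + 35*d^4) = 35*A^10 + 291*A^6 + 536*A^2 + 291*A^-2 + 35*A^-6
  A^0 * (72*d + 159*d^3 + 21*d^5) = -21*A^10 - 264*A^6 - 759*A^2 - 759*A^-2 - 264*A^-6 - 21*A^-10
  A^-2 * (98*d^2 + 105*d^4 + 7*d^6) = 7*A^10 + 147*A^6 + 623*A^2 + 966*A^-2 + 623*A^-6 + 147*A^-10 + 7*A^-14
  A^-4 * (76*d^3 + 43*d^5 + d^7) = -A^10 - 50*A^6 - 312*A^2 - 693*A^-2 - 693*A^-6 - 312*A^-10 - 50*A^-14 - A^-18
  A^-6 * (35*d^4 + 10*d^6) = 10*A^6 + 95*A^2 + 290*A^-2 + 410*A^-6 + 290*A^-10 + 95*A^-14 + 10*A^-18
  A^-8 * (9*d^5 + d^7) = -A^6 - 16*A^2 - 66*A^-2 - 125*A^-6 - 125*A^-10 - 66*A^-14 - 16*A^-18 - A^-22
  A^-10 * (d^6) = A^2 + 6*A^-2 + 15*A^-6 + 20*A^-10 + 15*A^-14 + 6*A^-18 + A^-22
Summing the groups: <K> = A^14 + A^6 - A^-2 + A^-6 - A^-10 + A^-14 - A^-18
Normalise by the writhe: (-A^3)^(-w) = (-A^3)^(-10) = A^-30, so f(A) = A^-30 * <K> = A^-16 + A^-24 - A^-32 + A^-36 - A^-40 + A^-44 - A^-48.
Substitute A = t^(-1/4), i.e. A^e → t^(-e/4): V(t) = -t^12 + t^11 - t^10 + t^9 - t^8 + t^6 + t^4

Answer: -t^12 + t^11 - t^10 + t^9 - t^8 + t^6 + t^4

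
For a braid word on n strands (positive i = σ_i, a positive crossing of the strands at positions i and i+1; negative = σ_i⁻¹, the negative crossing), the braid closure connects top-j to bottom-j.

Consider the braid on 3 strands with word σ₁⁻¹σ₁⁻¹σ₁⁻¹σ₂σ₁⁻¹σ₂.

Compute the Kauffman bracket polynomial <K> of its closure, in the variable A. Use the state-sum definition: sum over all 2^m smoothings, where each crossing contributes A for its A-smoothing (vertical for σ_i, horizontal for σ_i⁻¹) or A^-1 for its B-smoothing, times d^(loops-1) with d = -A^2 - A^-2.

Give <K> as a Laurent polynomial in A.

A^14 - 2*A^10 + 2*A^6 - 2*A^2 + 2*A^-2 - A^-6 + A^-10

Derivation:
Braid: s1^-1 s1^-1 s1^-1 s2 s1^-1 s2 on 3 strands, 6 crossings.
Writhe w = (#positive) - (#negative) = 2 - 4 = -2.
State-sum expansion of <K>. There are 2^6 = 64 states.
For each crossing: s=0 is the vertical smoothing, s=1 horizontal. Crossing k contributes A^(sign_k * (1 - 2*s_k)); loop factor d = -A^2 - A^-2.
Tabulate the states by total A-exponent and number of loops L (A-exp: L × count):
  A^6: L=5 ×1
  A^4: L=4 ×6
  A^2: L=3 ×15
  A^0: L=2 ×19, L=4 ×1
  A^-2: L=1 ×11, L=3 ×4
  A^-4: L=2 ×6
  A^-6: L=3 ×1
Each group contributes A^e * Σ count * d^(L-1):
Powers of d = -A^2 - A^-2: d^2 = A^4 + 2 + A^-4; d^3 = -A^6 - 3*A^2 - 3*A^-2 - A^-6; d^4 = A^8 + 4*A^4 + 6 + 4*A^-4 + A^-8.
  A^6 * (d^4) = A^14 + 4*A^10 + 6*A^6 + 4*A^2 + A^-2
  A^4 * (6*d^3) = -6*A^10 - 18*A^6 - 18*A^2 - 6*A^-2
  A^2 * (15*d^2) = 15*A^6 + 30*A^2 + 15*A^-2
  A^0 * (19*d + d^3) = -A^6 - 22*A^2 - 22*A^-2 - A^-6
  A^-2 * (11 + 4*d^2) = 4*A^2 + 19*A^-2 + 4*A^-6
  A^-4 * (6*d) = -6*A^-2 - 6*A^-6
  A^-6 * (d^2) = A^-2 + 2*A^-6 + A^-10
Summing the groups: <K> = A^14 - 2*A^10 + 2*A^6 - 2*A^2 + 2*A^-2 - A^-6 + A^-10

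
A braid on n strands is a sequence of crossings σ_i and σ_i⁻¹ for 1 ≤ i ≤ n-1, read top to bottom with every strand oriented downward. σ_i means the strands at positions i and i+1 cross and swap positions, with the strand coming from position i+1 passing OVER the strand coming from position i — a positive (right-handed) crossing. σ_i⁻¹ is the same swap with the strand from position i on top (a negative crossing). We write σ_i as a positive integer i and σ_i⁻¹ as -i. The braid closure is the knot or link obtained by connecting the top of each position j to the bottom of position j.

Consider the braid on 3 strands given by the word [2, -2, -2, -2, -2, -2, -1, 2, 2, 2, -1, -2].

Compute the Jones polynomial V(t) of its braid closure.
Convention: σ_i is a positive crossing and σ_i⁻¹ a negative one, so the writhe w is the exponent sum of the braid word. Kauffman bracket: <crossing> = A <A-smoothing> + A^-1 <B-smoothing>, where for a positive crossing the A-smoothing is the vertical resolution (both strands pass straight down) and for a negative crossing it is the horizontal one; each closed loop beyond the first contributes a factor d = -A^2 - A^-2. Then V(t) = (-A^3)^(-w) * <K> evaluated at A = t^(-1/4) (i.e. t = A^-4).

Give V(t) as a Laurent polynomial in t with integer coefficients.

-1 + 2*t^-1 - 2*t^-2 + 4*t^-3 - 3*t^-4 + 3*t^-5 - 2*t^-6 + t^-7 - t^-8

Derivation:
The presented braid s2 s2^-1 s2^-1 s2^-1 s2^-1 s2^-1 s1^-1 s2 s2 s2 s1^-1 s2^-1 on 3 strands reduces by inverse Markov moves (closure unchanged at each step):
  Deconjugate: the word is γ·β·γ⁻¹ with γ = s2 (prefix) and γ⁻¹ = s2^-1 (suffix); strip both.
Reduced to β = s2^-1 s2^-1 s2^-1 s2^-1 s2^-1 s1^-1 s2 s2 s2 s1^-1 on 3 strands, 10 crossings.
Compute on β:
Braid: s2^-1 s2^-1 s2^-1 s2^-1 s2^-1 s1^-1 s2 s2 s2 s1^-1 on 3 strands, 10 crossings.
Writhe w = (#positive) - (#negative) = 3 - 7 = -4.
Enumerate smoothing states for the bracket polynomial. There are 2^10 = 1024 states.
Smooth each crossing (0=||, 1=⌣⌢); contribution A^(Σ sign_k(1-2s_k)) * d^(L-1).
Tabulate the states by total A-exponent and number of loops L (A-exp: L × count):
  A^10: L=6 ×1
  A^8: L=5 ×10
  A^6: L=4 ×35, L=6 ×10
  A^4: L=3 ×60, L=5 ×50, L=7 ×10
  A^2: L=2 ×55, L=4 ×100, L=6 ×50, L=8 ×5
  A^0: L=1 ×25, L=3 ×101, L=5 ×100, L=7 ×25, L=9 ×1
  A^-2: L=2 ×55, L=4 ×100, L=6 ×50, L=8 ×5
  A^-4: L=1 ×6, L=3 ×54, L=5 ×50, L=7 ×10
  A^-6: L=2 ×9, L=4 ×26, L=6 ×10
  A^-8: L=3 ×5, L=5 ×5
  A^-10: L=4 ×1
Each group contributes A^e * Σ count * d^(L-1):
Powers of d = -A^2 - A^-2: d^2 = A^4 + 2 + A^-4; d^3 = -A^6 - 3*A^2 - 3*A^-2 - A^-6; d^4 = A^8 + 4*A^4 + 6 + 4*A^-4 + A^-8; d^5 = -A^10 - 5*A^6 - 10*A^2 - 10*A^-2 - 5*A^-6 - A^-10; d^6 = A^12 + 6*A^8 + 15*A^4 + 20 + 15*A^-4 + 6*A^-8 + A^-12; d^7 = -A^14 - 7*A^10 - 21*A^6 - 35*A^2 - 35*A^-2 - 21*A^-6 - 7*A^-10 - A^-14; d^8 = A^16 + 8*A^12 + 28*A^8 + 56*A^4 + 70 + 56*A^-4 + 28*A^-8 + 8*A^-12 + A^-16.
  A^10 * (d^5) = -A^20 - 5*A^16 - 10*A^12 - 10*A^8 - 5*A^4 - 1
  A^8 * (10*d^4) = 10*A^16 + 40*A^12 + 60*A^8 + 40*A^4 + 10
  A^6 * (35*d^3 + 10*d^5) = -10*A^16 - 85*A^12 - 205*A^8 - 205*A^4 - 85 - 10*A^-4
  A^4 * (60*d^2 + 50*d^4 + 10*d^6) = 10*A^16 + 110*A^12 + 410*A^8 + 620*A^4 + 410 + 110*A^-4 + 10*A^-8
  A^2 * (55*d + 100*d^3 + 50*d^5 + 5*d^7) = -5*A^16 - 85*A^12 - 455*A^8 - 1030*A^4 - 1030 - 455*A^-4 - 85*A^-8 - 5*A^-12
  A^0 * (25 + 101*d^2 + 100*d^4 + 25*d^6 + d^8) = A^16 + 33*A^12 + 278*A^8 + 932*A^4 + 1397 + 932*A^-4 + 278*A^-8 + 33*A^-12 + A^-16
  A^-2 * (55*d + 100*d^3 + 50*d^5 + 5*d^7) = -5*A^12 - 85*A^8 - 455*A^4 - 1030 - 1030*A^-4 - 455*A^-8 - 85*A^-12 - 5*A^-16
  A^-4 * (6 + 54*d^2 + 50*d^4 + 10*d^6) = 10*A^8 + 110*A^4 + 404 + 614*A^-4 + 404*A^-8 + 110*A^-12 + 10*A^-16
  A^-6 * (9*d + 26*d^3 + 10*d^5) = -10*A^4 - 76 - 187*A^-4 - 187*A^-8 - 76*A^-12 - 10*A^-16
  A^-8 * (5*d^2 + 5*d^4) = 5 + 25*A^-4 + 40*A^-8 + 25*A^-12 + 5*A^-16
  A^-10 * (d^3) = -A^-4 - 3*A^-8 - 3*A^-12 - A^-16
Summing the groups: <K> = -A^20 + A^16 - 2*A^12 + 3*A^8 - 3*A^4 + 4 - 2*A^-4 + 2*A^-8 - A^-12
Normalise by the writhe: (-A^3)^(-w) = (-A^3)^(4) = A^12, so f(A) = A^12 * <K> = -A^32 + A^28 - 2*A^24 + 3*A^20 - 3*A^16 + 4*A^12 - 2*A^8 + 2*A^4 - 1.
Substitute A = t^(-1/4), i.e. A^e → t^(-e/4): V(t) = -1 + 2*t^-1 - 2*t^-2 + 4*t^-3 - 3*t^-4 + 3*t^-5 - 2*t^-6 + t^-7 - t^-8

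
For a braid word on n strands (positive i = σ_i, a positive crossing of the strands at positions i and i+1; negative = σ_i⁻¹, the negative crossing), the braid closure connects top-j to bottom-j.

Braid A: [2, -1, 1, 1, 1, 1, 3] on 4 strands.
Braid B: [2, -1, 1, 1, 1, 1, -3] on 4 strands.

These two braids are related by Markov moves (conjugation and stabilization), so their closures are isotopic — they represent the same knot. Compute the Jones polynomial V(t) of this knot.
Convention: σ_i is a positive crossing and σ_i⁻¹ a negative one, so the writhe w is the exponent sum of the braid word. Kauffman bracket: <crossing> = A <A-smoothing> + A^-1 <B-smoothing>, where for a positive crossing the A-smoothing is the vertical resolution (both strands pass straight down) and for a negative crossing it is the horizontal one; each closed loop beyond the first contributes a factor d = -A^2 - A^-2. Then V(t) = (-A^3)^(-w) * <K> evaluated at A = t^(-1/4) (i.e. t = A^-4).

Markov-equivalent braids have isotopic closures, hence identical knot invariants. Strip the Markov moves from each word to reach a common short braid β, then compute V(t) once on β.
Braid A: s2 s1^-1 s1 s1 s1 s1 s3 on 4 strands reduces by inverse Markov moves (closure unchanged at each step):
  Destabilize: the word has the form β·s3 where s3 occurs only as the final letter (β ∈ B_3); drop it and the last strand → 3 strands.
Reduced to β = s2 s1^-1 s1 s1 s1 s1 on 3 strands, 6 crossings.
Braid B: s2 s1^-1 s1 s1 s1 s1 s3^-1 on 4 strands reduces by inverse Markov moves (closure unchanged at each step):
  Destabilize: the word has the form β·s3^-1 where s3^-1 occurs only as the final letter (β ∈ B_3); drop it and the last strand → 3 strands.
Reduced to β = s2 s1^-1 s1 s1 s1 s1 on 3 strands, 6 crossings.
Both give the same β = s2 s1^-1 s1 s1 s1 s1 on 3 strands, so one state sum suffices:
First cancel adjacent σ_i σ_i⁻¹ pairs (Reidemeister II — same braid, same closure): s2 s1^-1 s1 s1 s1 s1 → s2 s1 s1 s1.
Braid: s2 s1 s1 s1 on 3 strands, 4 crossings.
Writhe w = (#positive) - (#negative) = 4 - 0 = 4.
Computing the Kauffman bracket via state sum. There are 2^4 = 16 states.
For each crossing: s=0 is the vertical smoothing, s=1 horizontal. Crossing k contributes A^(sign_k * (1 - 2*s_k)); loop factor d = -A^2 - A^-2.
  state 0000: A-exp=+4, loops=3, term = A^4 * d^2
  state 0001: A-exp=+2, loops=2, term = A^2 * d^1
  state 0010: A-exp=+2, loops=2, term = A^2 * d^1
  state 0011: A-exp=+0, loops=3, term = A^0 * d^2
  state 0100: A-exp=+2, loops=2, term = A^2 * d^1
  state 0101: A-exp=+0, loops=3, term = A^0 * d^2
  state 0110: A-exp=+0, loops=3, term = A^0 * d^2
  state 0111: A-exp=-2, loops=4, term = A^-2 * d^3
  state 1000: A-exp=+2, loops=2, term = A^2 * d^1
  state 1001: A-exp=+0, loops=1, term = A^0 * d^0
  state 1010: A-exp=+0, loops=1, term = A^0 * d^0
  state 1011: A-exp=-2, loops=2, term = A^-2 * d^1
  state 1100: A-exp=+0, loops=1, term = A^0 * d^0
  state 1101: A-exp=-2, loops=2, term = A^-2 * d^1
  state 1110: A-exp=-2, loops=2, term = A^-2 * d^1
  state 1111: A-exp=-4, loops=3, term = A^-4 * d^2
Collect the terms by A-exponent (count of states per loop number):
Powers of d = -A^2 - A^-2: d^2 = A^4 + 2 + A^-4; d^3 = -A^6 - 3*A^2 - 3*A^-2 - A^-6.
  A^4 * (d^2) = A^8 + 2*A^4 + 1
  A^2 * (4*d) = -4*A^4 - 4
  A^0 * (3 + 3*d^2) = 3*A^4 + 9 + 3*A^-4
  A^-2 * (3*d + d^3) = -A^4 - 6 - 6*A^-4 - A^-8
  A^-4 * (d^2) = 1 + 2*A^-4 + A^-8
Summing the groups: <K> = A^8 + 1 - A^-4
Normalise by the writhe: (-A^3)^(-w) = (-A^3)^(-4) = A^-12, so f(A) = A^-12 * <K> = A^-4 + A^-12 - A^-16.
Substitute A = t^(-1/4), i.e. A^e → t^(-e/4): V(t) = -t^4 + t^3 + t

Answer: -t^4 + t^3 + t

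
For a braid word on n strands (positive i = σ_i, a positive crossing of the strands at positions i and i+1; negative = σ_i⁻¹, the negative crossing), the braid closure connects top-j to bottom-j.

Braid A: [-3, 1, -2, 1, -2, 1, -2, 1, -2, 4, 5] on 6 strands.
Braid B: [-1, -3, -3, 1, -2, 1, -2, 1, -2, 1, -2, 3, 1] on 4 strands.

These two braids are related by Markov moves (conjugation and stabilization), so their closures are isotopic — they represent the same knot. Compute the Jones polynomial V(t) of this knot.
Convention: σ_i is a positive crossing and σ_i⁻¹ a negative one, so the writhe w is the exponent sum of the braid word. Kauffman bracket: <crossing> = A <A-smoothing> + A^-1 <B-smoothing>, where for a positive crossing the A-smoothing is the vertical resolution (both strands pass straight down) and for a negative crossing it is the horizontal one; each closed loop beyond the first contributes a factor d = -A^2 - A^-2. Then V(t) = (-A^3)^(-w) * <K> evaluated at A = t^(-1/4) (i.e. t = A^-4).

t^4 - 4*t^3 + 6*t^2 - 7*t + 9 - 7*t^-1 + 6*t^-2 - 4*t^-3 + t^-4

Derivation:
Markov-equivalent braids have isotopic closures, hence identical knot invariants. Strip the Markov moves from each word to reach a common short braid β, then compute V(t) once on β.
Braid A: s3^-1 s1 s2^-1 s1 s2^-1 s1 s2^-1 s1 s2^-1 s4 s5 on 6 strands reduces by inverse Markov moves (closure unchanged at each step):
  Destabilize: the word has the form β·s5 where s5 occurs only as the final letter (β ∈ B_5); drop it and the last strand → 5 strands.
  Destabilize: the word has the form β·s4 where s4 occurs only as the final letter (β ∈ B_4); drop it and the last strand → 4 strands.
Reduced to β = s3^-1 s1 s2^-1 s1 s2^-1 s1 s2^-1 s1 s2^-1 on 4 strands, 9 crossings.
Braid B: s1^-1 s3^-1 s3^-1 s1 s2^-1 s1 s2^-1 s1 s2^-1 s1 s2^-1 s3 s1 on 4 strands reduces by inverse Markov moves (closure unchanged at each step):
  Deconjugate: the word is γ·β·γ⁻¹ with γ = s1^-1 s3^-1 (prefix) and γ⁻¹ = s3 s1 (suffix); strip both.
Reduced to β = s3^-1 s1 s2^-1 s1 s2^-1 s1 s2^-1 s1 s2^-1 on 4 strands, 9 crossings.
Both give the same β = s3^-1 s1 s2^-1 s1 s2^-1 s1 s2^-1 s1 s2^-1 on 4 strands, so one state sum suffices:
Braid: s3^-1 s1 s2^-1 s1 s2^-1 s1 s2^-1 s1 s2^-1 on 4 strands, 9 crossings.
Writhe w = (#positive) - (#negative) = 4 - 5 = -1.
Enumerate smoothing states for the bracket polynomial. There are 2^9 = 512 states.
Each crossing splits two ways (0=vertical, 1=horizontal). The state's weight is A^(#A-smoothings - #B-smoothings) * d^(loops - 1).
Tabulate the states by total A-exponent and number of loops L (A-exp: L × count):
  A^9: L=5 ×1
  A^7: L=4 ×8, L=6 ×1
  A^5: L=3 ×28, L=5 ×8
  A^3: L=2 ×52, L=4 ×32
  A^1: L=1 ×45, L=3 ×77, L=5 ×4
  A^-1: L=2 ×97, L=4 ×29
  A^-3: L=3 ×80, L=5 ×4
  A^-5: L=4 ×36
  A^-7: L=5 ×9
  A^-9: L=6 ×1
Each group contributes A^e * Σ count * d^(L-1):
Powers of d = -A^2 - A^-2: d^2 = A^4 + 2 + A^-4; d^3 = -A^6 - 3*A^2 - 3*A^-2 - A^-6; d^4 = A^8 + 4*A^4 + 6 + 4*A^-4 + A^-8; d^5 = -A^10 - 5*A^6 - 10*A^2 - 10*A^-2 - 5*A^-6 - A^-10.
  A^9 * (d^4) = A^17 + 4*A^13 + 6*A^9 + 4*A^5 + A
  A^7 * (8*d^3 + d^5) = -A^17 - 13*A^13 - 34*A^9 - 34*A^5 - 13*A - A^-3
  A^5 * (28*d^2 + 8*d^4) = 8*A^13 + 60*A^9 + 104*A^5 + 60*A + 8*A^-3
  A^3 * (52*d + 32*d^3) = -32*A^9 - 148*A^5 - 148*A - 32*A^-3
  A^1 * (45 + 77*d^2 + 4*d^4) = 4*A^9 + 93*A^5 + 223*A + 93*A^-3 + 4*A^-7
  A^-1 * (97*d + 29*d^3) = -29*A^5 - 184*A - 184*A^-3 - 29*A^-7
  A^-3 * (80*d^2 + 4*d^4) = 4*A^5 + 96*A + 184*A^-3 + 96*A^-7 + 4*A^-11
  A^-5 * (36*d^3) = -36*A - 108*A^-3 - 108*A^-7 - 36*A^-11
  A^-7 * (9*d^4) = 9*A + 36*A^-3 + 54*A^-7 + 36*A^-11 + 9*A^-15
  A^-9 * (d^5) = -A - 5*A^-3 - 10*A^-7 - 10*A^-11 - 5*A^-15 - A^-19
Summing the groups: <K> = -A^13 + 4*A^9 - 6*A^5 + 7*A - 9*A^-3 + 7*A^-7 - 6*A^-11 + 4*A^-15 - A^-19
Normalise by the writhe: (-A^3)^(-w) = (-A^3)^(1) = -A^3, so f(A) = -A^3 * <K> = A^16 - 4*A^12 + 6*A^8 - 7*A^4 + 9 - 7*A^-4 + 6*A^-8 - 4*A^-12 + A^-16.
Substitute A = t^(-1/4), i.e. A^e → t^(-e/4): V(t) = t^4 - 4*t^3 + 6*t^2 - 7*t + 9 - 7*t^-1 + 6*t^-2 - 4*t^-3 + t^-4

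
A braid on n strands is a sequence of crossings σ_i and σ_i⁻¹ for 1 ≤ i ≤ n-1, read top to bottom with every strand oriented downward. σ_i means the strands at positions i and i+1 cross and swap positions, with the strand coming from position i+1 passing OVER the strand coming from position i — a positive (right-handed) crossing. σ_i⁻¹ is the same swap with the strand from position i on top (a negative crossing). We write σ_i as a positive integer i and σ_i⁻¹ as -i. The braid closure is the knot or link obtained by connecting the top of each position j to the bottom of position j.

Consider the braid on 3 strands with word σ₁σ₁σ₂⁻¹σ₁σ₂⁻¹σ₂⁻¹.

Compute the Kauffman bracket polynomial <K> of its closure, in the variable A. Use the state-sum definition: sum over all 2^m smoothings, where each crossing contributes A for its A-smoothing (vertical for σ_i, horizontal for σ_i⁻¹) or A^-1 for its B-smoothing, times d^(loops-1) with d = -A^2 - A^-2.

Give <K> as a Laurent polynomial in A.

-A^12 + 2*A^8 - 2*A^4 + 3 - 2*A^-4 + 2*A^-8 - A^-12

Derivation:
Braid: s1 s1 s2^-1 s1 s2^-1 s2^-1 on 3 strands, 6 crossings.
Writhe w = (#positive) - (#negative) = 3 - 3 = 0.
Computing the Kauffman bracket via state sum. There are 2^6 = 64 states.
For each crossing: s=0 is the vertical smoothing, s=1 horizontal. Crossing k contributes A^(sign_k * (1 - 2*s_k)); loop factor d = -A^2 - A^-2.
Tabulate the states by total A-exponent and number of loops L (A-exp: L × count):
  A^6: L=4 ×1
  A^4: L=3 ×6
  A^2: L=2 ×14, L=4 ×1
  A^0: L=1 ×13, L=3 ×7
  A^-2: L=2 ×14, L=4 ×1
  A^-4: L=3 ×6
  A^-6: L=4 ×1
Each group contributes A^e * Σ count * d^(L-1):
Powers of d = -A^2 - A^-2: d^2 = A^4 + 2 + A^-4; d^3 = -A^6 - 3*A^2 - 3*A^-2 - A^-6.
  A^6 * (d^3) = -A^12 - 3*A^8 - 3*A^4 - 1
  A^4 * (6*d^2) = 6*A^8 + 12*A^4 + 6
  A^2 * (14*d + d^3) = -A^8 - 17*A^4 - 17 - A^-4
  A^0 * (13 + 7*d^2) = 7*A^4 + 27 + 7*A^-4
  A^-2 * (14*d + d^3) = -A^4 - 17 - 17*A^-4 - A^-8
  A^-4 * (6*d^2) = 6 + 12*A^-4 + 6*A^-8
  A^-6 * (d^3) = -1 - 3*A^-4 - 3*A^-8 - A^-12
Summing the groups: <K> = -A^12 + 2*A^8 - 2*A^4 + 3 - 2*A^-4 + 2*A^-8 - A^-12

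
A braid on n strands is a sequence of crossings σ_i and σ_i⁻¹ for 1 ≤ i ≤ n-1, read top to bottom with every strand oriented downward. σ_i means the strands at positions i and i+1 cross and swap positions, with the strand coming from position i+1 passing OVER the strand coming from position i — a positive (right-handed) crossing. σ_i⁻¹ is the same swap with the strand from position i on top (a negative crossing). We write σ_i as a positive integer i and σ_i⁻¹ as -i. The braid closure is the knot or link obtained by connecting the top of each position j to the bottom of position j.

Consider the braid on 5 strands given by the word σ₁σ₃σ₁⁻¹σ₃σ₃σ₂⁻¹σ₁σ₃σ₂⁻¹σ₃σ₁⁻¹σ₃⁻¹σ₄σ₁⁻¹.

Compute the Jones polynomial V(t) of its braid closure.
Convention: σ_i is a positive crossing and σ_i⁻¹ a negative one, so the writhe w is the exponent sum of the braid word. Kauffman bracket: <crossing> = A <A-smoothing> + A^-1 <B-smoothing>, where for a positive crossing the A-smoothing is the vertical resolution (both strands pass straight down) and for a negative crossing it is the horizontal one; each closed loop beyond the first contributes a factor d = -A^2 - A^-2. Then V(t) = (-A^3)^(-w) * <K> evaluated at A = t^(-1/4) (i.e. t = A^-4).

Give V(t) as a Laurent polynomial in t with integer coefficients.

The presented braid s1 s3 s1^-1 s3 s3 s2^-1 s1 s3 s2^-1 s3 s1^-1 s3^-1 s4 s1^-1 on 5 strands reduces by inverse Markov moves (closure unchanged at each step):
  Deconjugate: the word is γ·β·γ⁻¹ with γ = s1 (prefix) and γ⁻¹ = s1^-1 (suffix); strip both.
  Destabilize: the word has the form β·s4 where s4 occurs only as the final letter (β ∈ B_4); drop it and the last strand → 4 strands.
  Deconjugate: the word is γ·β·γ⁻¹ with γ = s3 (prefix) and γ⁻¹ = s3^-1 (suffix); strip both.
Reduced to β = s1^-1 s3 s3 s2^-1 s1 s3 s2^-1 s3 s1^-1 on 4 strands, 9 crossings.
Compute on β:
Braid: s1^-1 s3 s3 s2^-1 s1 s3 s2^-1 s3 s1^-1 on 4 strands, 9 crossings.
Writhe w = (#positive) - (#negative) = 5 - 4 = 1.
State-sum expansion of <K>. There are 2^9 = 512 states.
Each crossing splits two ways (0=vertical, 1=horizontal). The state's weight is A^(#A-smoothings - #B-smoothings) * d^(loops - 1).
Tabulate the states by total A-exponent and number of loops L (A-exp: L × count):
  A^9: L=4 ×1
  A^7: L=3 ×9
  A^5: L=2 ×29, L=4 ×7
  A^3: L=1 ×30, L=3 ×52, L=5 ×2
  A^1: L=2 ×83, L=4 ×43
  A^-1: L=1 ×11, L=3 ×93, L=5 ×22
  A^-3: L=2 ×19, L=4 ×58, L=6 ×7
  A^-5: L=3 ×15, L=5 ×20, L=7 ×1
  A^-7: L=4 ×6, L=6 ×3
  A^-9: L=5 ×1
Each group contributes A^e * Σ count * d^(L-1):
Powers of d = -A^2 - A^-2: d^2 = A^4 + 2 + A^-4; d^3 = -A^6 - 3*A^2 - 3*A^-2 - A^-6; d^4 = A^8 + 4*A^4 + 6 + 4*A^-4 + A^-8; d^5 = -A^10 - 5*A^6 - 10*A^2 - 10*A^-2 - 5*A^-6 - A^-10; d^6 = A^12 + 6*A^8 + 15*A^4 + 20 + 15*A^-4 + 6*A^-8 + A^-12.
  A^9 * (d^3) = -A^15 - 3*A^11 - 3*A^7 - A^3
  A^7 * (9*d^2) = 9*A^11 + 18*A^7 + 9*A^3
  A^5 * (29*d + 7*d^3) = -7*A^11 - 50*A^7 - 50*A^3 - 7*A^-1
  A^3 * (30 + 52*d^2 + 2*d^4) = 2*A^11 + 60*A^7 + 146*A^3 + 60*A^-1 + 2*A^-5
  A^1 * (83*d + 43*d^3) = -43*A^7 - 212*A^3 - 212*A^-1 - 43*A^-5
  A^-1 * (11 + 93*d^2 + 22*d^4) = 22*A^7 + 181*A^3 + 329*A^-1 + 181*A^-5 + 22*A^-9
  A^-3 * (19*d + 58*d^3 + 7*d^5) = -7*A^7 - 93*A^3 - 263*A^-1 - 263*A^-5 - 93*A^-9 - 7*A^-13
  A^-5 * (15*d^2 + 20*d^4 + d^6) = A^7 + 26*A^3 + 110*A^-1 + 170*A^-5 + 110*A^-9 + 26*A^-13 + A^-17
  A^-7 * (6*d^3 + 3*d^5) = -3*A^3 - 21*A^-1 - 48*A^-5 - 48*A^-9 - 21*A^-13 - 3*A^-17
  A^-9 * (d^4) = A^-1 + 4*A^-5 + 6*A^-9 + 4*A^-13 + A^-17
Summing the groups: <K> = -A^15 + A^11 - 2*A^7 + 3*A^3 - 3*A^-1 + 3*A^-5 - 3*A^-9 + 2*A^-13 - A^-17
Normalise by the writhe: (-A^3)^(-w) = (-A^3)^(-1) = -A^-3, so f(A) = -A^-3 * <K> = A^12 - A^8 + 2*A^4 - 3 + 3*A^-4 - 3*A^-8 + 3*A^-12 - 2*A^-16 + A^-20.
Substitute A = t^(-1/4), i.e. A^e → t^(-e/4): V(t) = t^5 - 2*t^4 + 3*t^3 - 3*t^2 + 3*t - 3 + 2*t^-1 - t^-2 + t^-3

Answer: t^5 - 2*t^4 + 3*t^3 - 3*t^2 + 3*t - 3 + 2*t^-1 - t^-2 + t^-3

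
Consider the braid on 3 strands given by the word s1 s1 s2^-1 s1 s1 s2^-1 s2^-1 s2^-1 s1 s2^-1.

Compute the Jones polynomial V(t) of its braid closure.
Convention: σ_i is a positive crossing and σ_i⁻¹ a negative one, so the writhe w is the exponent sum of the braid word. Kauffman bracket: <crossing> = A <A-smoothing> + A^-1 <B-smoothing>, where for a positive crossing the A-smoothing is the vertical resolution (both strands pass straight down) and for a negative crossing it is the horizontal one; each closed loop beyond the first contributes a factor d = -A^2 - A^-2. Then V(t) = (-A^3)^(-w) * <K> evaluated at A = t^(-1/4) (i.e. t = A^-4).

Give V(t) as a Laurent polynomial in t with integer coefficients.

Braid: s1 s1 s2^-1 s1 s1 s2^-1 s2^-1 s2^-1 s1 s2^-1 on 3 strands, 10 crossings.
Writhe w = (#positive) - (#negative) = 5 - 5 = 0.
Enumerate smoothing states for the bracket polynomial. There are 2^10 = 1024 states.
Each crossing splits two ways (0=vertical, 1=horizontal). The state's weight is A^(#A-smoothings - #B-smoothings) * d^(loops - 1).
Tabulate the states by total A-exponent and number of loops L (A-exp: L × count):
  A^10: L=6 ×1
  A^8: L=5 ×10
  A^6: L=4 ×43, L=6 ×2
  A^4: L=3 ×98, L=5 ×22
  A^2: L=2 ×121, L=4 ×83, L=6 ×6
  A^0: L=1 ×73, L=3 ×140, L=5 ×38, L=7 ×1
  A^-2: L=2 ×121, L=4 ×79, L=6 ×10
  A^-4: L=3 ×95, L=5 ×24, L=7 ×1
  A^-6: L=4 ×42, L=6 ×3
  A^-8: L=5 ×10
  A^-10: L=6 ×1
Each group contributes A^e * Σ count * d^(L-1):
Powers of d = -A^2 - A^-2: d^2 = A^4 + 2 + A^-4; d^3 = -A^6 - 3*A^2 - 3*A^-2 - A^-6; d^4 = A^8 + 4*A^4 + 6 + 4*A^-4 + A^-8; d^5 = -A^10 - 5*A^6 - 10*A^2 - 10*A^-2 - 5*A^-6 - A^-10; d^6 = A^12 + 6*A^8 + 15*A^4 + 20 + 15*A^-4 + 6*A^-8 + A^-12.
  A^10 * (d^5) = -A^20 - 5*A^16 - 10*A^12 - 10*A^8 - 5*A^4 - 1
  A^8 * (10*d^4) = 10*A^16 + 40*A^12 + 60*A^8 + 40*A^4 + 10
  A^6 * (43*d^3 + 2*d^5) = -2*A^16 - 53*A^12 - 149*A^8 - 149*A^4 - 53 - 2*A^-4
  A^4 * (98*d^2 + 22*d^4) = 22*A^12 + 186*A^8 + 328*A^4 + 186 + 22*A^-4
  A^2 * (121*d + 83*d^3 + 6*d^5) = -6*A^12 - 113*A^8 - 430*A^4 - 430 - 113*A^-4 - 6*A^-8
  A^0 * (73 + 140*d^2 + 38*d^4 + d^6) = A^12 + 44*A^8 + 307*A^4 + 601 + 307*A^-4 + 44*A^-8 + A^-12
  A^-2 * (121*d + 79*d^3 + 10*d^5) = -10*A^8 - 129*A^4 - 458 - 458*A^-4 - 129*A^-8 - 10*A^-12
  A^-4 * (95*d^2 + 24*d^4 + d^6) = A^8 + 30*A^4 + 206 + 354*A^-4 + 206*A^-8 + 30*A^-12 + A^-16
  A^-6 * (42*d^3 + 3*d^5) = -3*A^4 - 57 - 156*A^-4 - 156*A^-8 - 57*A^-12 - 3*A^-16
  A^-8 * (10*d^4) = 10 + 40*A^-4 + 60*A^-8 + 40*A^-12 + 10*A^-16
  A^-10 * (d^5) = -1 - 5*A^-4 - 10*A^-8 - 10*A^-12 - 5*A^-16 - A^-20
Summing the groups: <K> = -A^20 + 3*A^16 - 6*A^12 + 9*A^8 - 11*A^4 + 13 - 11*A^-4 + 9*A^-8 - 6*A^-12 + 3*A^-16 - A^-20
Normalise by the writhe: (-A^3)^(-w) = (-A^3)^(0) = 1, so f(A) = 1 * <K> = -A^20 + 3*A^16 - 6*A^12 + 9*A^8 - 11*A^4 + 13 - 11*A^-4 + 9*A^-8 - 6*A^-12 + 3*A^-16 - A^-20.
Substitute A = t^(-1/4), i.e. A^e → t^(-e/4): V(t) = -t^5 + 3*t^4 - 6*t^3 + 9*t^2 - 11*t + 13 - 11*t^-1 + 9*t^-2 - 6*t^-3 + 3*t^-4 - t^-5

Answer: -t^5 + 3*t^4 - 6*t^3 + 9*t^2 - 11*t + 13 - 11*t^-1 + 9*t^-2 - 6*t^-3 + 3*t^-4 - t^-5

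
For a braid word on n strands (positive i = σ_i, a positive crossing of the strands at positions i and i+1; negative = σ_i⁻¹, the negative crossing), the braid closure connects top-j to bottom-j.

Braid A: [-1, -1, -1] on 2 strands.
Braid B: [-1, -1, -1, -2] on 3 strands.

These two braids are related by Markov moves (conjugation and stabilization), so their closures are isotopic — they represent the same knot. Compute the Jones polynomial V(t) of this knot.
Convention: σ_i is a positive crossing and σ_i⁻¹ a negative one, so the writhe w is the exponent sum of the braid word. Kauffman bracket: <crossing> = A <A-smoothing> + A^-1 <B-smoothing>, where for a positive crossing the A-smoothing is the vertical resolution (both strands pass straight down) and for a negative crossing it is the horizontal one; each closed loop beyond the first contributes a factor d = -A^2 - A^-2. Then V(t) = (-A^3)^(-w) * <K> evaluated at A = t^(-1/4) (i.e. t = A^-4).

t^-1 + t^-3 - t^-4

Derivation:
Markov-equivalent braids have isotopic closures, hence identical knot invariants. Strip the Markov moves from each word to reach a common short braid β, then compute V(t) once on β.
Braid A: s1^-1 s1^-1 s1^-1 on 2 strands has no conjugating prefix/suffix or stabilization to strip; take β = s1^-1 s1^-1 s1^-1.
Braid B: s1^-1 s1^-1 s1^-1 s2^-1 on 3 strands reduces by inverse Markov moves (closure unchanged at each step):
  Destabilize: the word has the form β·s2^-1 where s2^-1 occurs only as the final letter (β ∈ B_2); drop it and the last strand → 2 strands.
Reduced to β = s1^-1 s1^-1 s1^-1 on 2 strands, 3 crossings.
Both give the same β = s1^-1 s1^-1 s1^-1 on 2 strands, so one state sum suffices:
Braid: s1^-1 s1^-1 s1^-1 on 2 strands, 3 crossings.
Writhe w = (#positive) - (#negative) = 0 - 3 = -3.
Computing the Kauffman bracket via state sum. There are 2^3 = 8 states.
Each crossing splits two ways (0=vertical, 1=horizontal). The state's weight is A^(#A-smoothings - #B-smoothings) * d^(loops - 1).
  state 000: A-exp=-3, loops=2, term = A^-3 * d^1
  state 001: A-exp=-1, loops=1, term = A^-1 * d^0
  state 010: A-exp=-1, loops=1, term = A^-1 * d^0
  state 011: A-exp=+1, loops=2, term = A^1 * d^1
  state 100: A-exp=-1, loops=1, term = A^-1 * d^0
  state 101: A-exp=+1, loops=2, term = A^1 * d^1
  state 110: A-exp=+1, loops=2, term = A^1 * d^1
  state 111: A-exp=+3, loops=3, term = A^3 * d^2
Collect the terms by A-exponent (count of states per loop number):
Powers of d = -A^2 - A^-2: d^2 = A^4 + 2 + A^-4.
  A^3 * (d^2) = A^7 + 2*A^3 + A^-1
  A^1 * (3*d) = -3*A^3 - 3*A^-1
  A^-1 * (3) = 3*A^-1
  A^-3 * (d) = -A^-1 - A^-5
Summing the groups: <K> = A^7 - A^3 - A^-5
Normalise by the writhe: (-A^3)^(-w) = (-A^3)^(3) = -A^9, so f(A) = -A^9 * <K> = -A^16 + A^12 + A^4.
Substitute A = t^(-1/4), i.e. A^e → t^(-e/4): V(t) = t^-1 + t^-3 - t^-4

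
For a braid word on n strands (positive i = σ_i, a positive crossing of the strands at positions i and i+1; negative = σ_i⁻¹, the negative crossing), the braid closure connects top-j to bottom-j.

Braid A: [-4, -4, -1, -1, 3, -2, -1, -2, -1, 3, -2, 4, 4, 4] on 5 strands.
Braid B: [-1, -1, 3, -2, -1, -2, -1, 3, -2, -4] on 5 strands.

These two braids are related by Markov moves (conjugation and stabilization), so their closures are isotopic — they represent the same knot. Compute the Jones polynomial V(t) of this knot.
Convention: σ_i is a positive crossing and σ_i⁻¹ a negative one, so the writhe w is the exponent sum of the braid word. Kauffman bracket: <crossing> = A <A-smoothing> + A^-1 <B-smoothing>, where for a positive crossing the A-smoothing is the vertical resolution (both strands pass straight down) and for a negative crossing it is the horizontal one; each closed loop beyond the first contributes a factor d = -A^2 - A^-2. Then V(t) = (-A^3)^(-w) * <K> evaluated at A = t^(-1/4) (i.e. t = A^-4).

Markov-equivalent braids have isotopic closures, hence identical knot invariants. Strip the Markov moves from each word to reach a common short braid β, then compute V(t) once on β.
Braid A: s4^-1 s4^-1 s1^-1 s1^-1 s3 s2^-1 s1^-1 s2^-1 s1^-1 s3 s2^-1 s4 s4 s4 on 5 strands reduces by inverse Markov moves (closure unchanged at each step):
  Deconjugate: the word is γ·β·γ⁻¹ with γ = s4^-1 s4^-1 (prefix) and γ⁻¹ = s4 s4 (suffix); strip both.
  Destabilize: the word has the form β·s4 where s4 occurs only as the final letter (β ∈ B_4); drop it and the last strand → 4 strands.
Reduced to β = s1^-1 s1^-1 s3 s2^-1 s1^-1 s2^-1 s1^-1 s3 s2^-1 on 4 strands, 9 crossings.
Braid B: s1^-1 s1^-1 s3 s2^-1 s1^-1 s2^-1 s1^-1 s3 s2^-1 s4^-1 on 5 strands reduces by inverse Markov moves (closure unchanged at each step):
  Destabilize: the word has the form β·s4^-1 where s4^-1 occurs only as the final letter (β ∈ B_4); drop it and the last strand → 4 strands.
Reduced to β = s1^-1 s1^-1 s3 s2^-1 s1^-1 s2^-1 s1^-1 s3 s2^-1 on 4 strands, 9 crossings.
Both give the same β = s1^-1 s1^-1 s3 s2^-1 s1^-1 s2^-1 s1^-1 s3 s2^-1 on 4 strands, so one state sum suffices:
Braid: s1^-1 s1^-1 s3 s2^-1 s1^-1 s2^-1 s1^-1 s3 s2^-1 on 4 strands, 9 crossings.
Writhe w = (#positive) - (#negative) = 2 - 7 = -5.
Computing the Kauffman bracket via state sum. There are 2^9 = 512 states.
Each crossing splits two ways (0=vertical, 1=horizontal). The state's weight is A^(#A-smoothings - #B-smoothings) * d^(loops - 1).
Tabulate the states by total A-exponent and number of loops L (A-exp: L × count):
  A^9: L=3 ×1
  A^7: L=2 ×4, L=4 ×5
  A^5: L=1 ×4, L=3 ×26, L=5 ×6
  A^3: L=2 ×43, L=4 ×40, L=6 ×1
  A^1: L=1 ×23, L=3 ×92, L=5 ×11
  A^-1: L=2 ×91, L=4 ×34, L=6 ×1
  A^-3: L=1 ×32, L=3 ×48, L=5 ×4
  A^-5: L=2 ×28, L=4 ×8
  A^-7: L=3 ×9
  A^-9: L=4 ×1
Each group contributes A^e * Σ count * d^(L-1):
Powers of d = -A^2 - A^-2: d^2 = A^4 + 2 + A^-4; d^3 = -A^6 - 3*A^2 - 3*A^-2 - A^-6; d^4 = A^8 + 4*A^4 + 6 + 4*A^-4 + A^-8; d^5 = -A^10 - 5*A^6 - 10*A^2 - 10*A^-2 - 5*A^-6 - A^-10.
  A^9 * (d^2) = A^13 + 2*A^9 + A^5
  A^7 * (4*d + 5*d^3) = -5*A^13 - 19*A^9 - 19*A^5 - 5*A
  A^5 * (4 + 26*d^2 + 6*d^4) = 6*A^13 + 50*A^9 + 92*A^5 + 50*A + 6*A^-3
  A^3 * (43*d + 40*d^3 + d^5) = -A^13 - 45*A^9 - 173*A^5 - 173*A - 45*A^-3 - A^-7
  A^1 * (23 + 92*d^2 + 11*d^4) = 11*A^9 + 136*A^5 + 273*A + 136*A^-3 + 11*A^-7
  A^-1 * (91*d + 34*d^3 + d^5) = -A^9 - 39*A^5 - 203*A - 203*A^-3 - 39*A^-7 - A^-11
  A^-3 * (32 + 48*d^2 + 4*d^4) = 4*A^5 + 64*A + 152*A^-3 + 64*A^-7 + 4*A^-11
  A^-5 * (28*d + 8*d^3) = -8*A - 52*A^-3 - 52*A^-7 - 8*A^-11
  A^-7 * (9*d^2) = 9*A^-3 + 18*A^-7 + 9*A^-11
  A^-9 * (d^3) = -A^-3 - 3*A^-7 - 3*A^-11 - A^-15
Summing the groups: <K> = A^13 - 2*A^9 + 2*A^5 - 2*A + 2*A^-3 - 2*A^-7 + A^-11 - A^-15
Normalise by the writhe: (-A^3)^(-w) = (-A^3)^(5) = -A^15, so f(A) = -A^15 * <K> = -A^28 + 2*A^24 - 2*A^20 + 2*A^16 - 2*A^12 + 2*A^8 - A^4 + 1.
Substitute A = t^(-1/4), i.e. A^e → t^(-e/4): V(t) = 1 - t^-1 + 2*t^-2 - 2*t^-3 + 2*t^-4 - 2*t^-5 + 2*t^-6 - t^-7

Answer: 1 - t^-1 + 2*t^-2 - 2*t^-3 + 2*t^-4 - 2*t^-5 + 2*t^-6 - t^-7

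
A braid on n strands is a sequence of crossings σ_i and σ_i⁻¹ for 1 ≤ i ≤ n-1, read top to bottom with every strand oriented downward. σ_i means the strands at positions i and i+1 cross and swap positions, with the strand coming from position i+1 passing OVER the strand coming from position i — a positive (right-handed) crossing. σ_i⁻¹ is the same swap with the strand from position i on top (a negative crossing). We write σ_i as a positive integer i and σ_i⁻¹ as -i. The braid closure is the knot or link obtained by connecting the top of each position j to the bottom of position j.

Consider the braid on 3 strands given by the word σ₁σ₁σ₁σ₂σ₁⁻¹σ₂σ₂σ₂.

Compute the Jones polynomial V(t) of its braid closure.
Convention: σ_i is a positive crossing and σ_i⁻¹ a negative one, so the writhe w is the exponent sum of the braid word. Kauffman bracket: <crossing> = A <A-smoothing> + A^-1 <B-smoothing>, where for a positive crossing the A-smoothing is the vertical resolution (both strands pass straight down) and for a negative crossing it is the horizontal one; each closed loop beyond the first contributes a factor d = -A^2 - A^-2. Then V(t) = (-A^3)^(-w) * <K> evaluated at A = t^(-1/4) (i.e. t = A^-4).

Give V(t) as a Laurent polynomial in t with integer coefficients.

-t^9 + 2*t^8 - 3*t^7 + 3*t^6 - 3*t^5 + 3*t^4 - t^3 + t^2

Derivation:
Braid: s1 s1 s1 s2 s1^-1 s2 s2 s2 on 3 strands, 8 crossings.
Writhe w = (#positive) - (#negative) = 7 - 1 = 6.
Computing the Kauffman bracket via state sum. There are 2^8 = 256 states.
For each crossing: s=0 is the vertical smoothing, s=1 horizontal. Crossing k contributes A^(sign_k * (1 - 2*s_k)); loop factor d = -A^2 - A^-2.
Tabulate the states by total A-exponent and number of loops L (A-exp: L × count):
  A^8: L=2 ×1
  A^6: L=1 ×4, L=3 ×4
  A^4: L=2 ×25, L=4 ×3
  A^2: L=1 ×21, L=3 ×34, L=5 ×1
  A^0: L=2 ×48, L=4 ×22
  A^-2: L=3 ×49, L=5 ×7
  A^-4: L=4 ×27, L=6 ×1
  A^-6: L=5 ×8
  A^-8: L=6 ×1
Each group contributes A^e * Σ count * d^(L-1):
Powers of d = -A^2 - A^-2: d^2 = A^4 + 2 + A^-4; d^3 = -A^6 - 3*A^2 - 3*A^-2 - A^-6; d^4 = A^8 + 4*A^4 + 6 + 4*A^-4 + A^-8; d^5 = -A^10 - 5*A^6 - 10*A^2 - 10*A^-2 - 5*A^-6 - A^-10.
  A^8 * (d) = -A^10 - A^6
  A^6 * (4 + 4*d^2) = 4*A^10 + 12*A^6 + 4*A^2
  A^4 * (25*d + 3*d^3) = -3*A^10 - 34*A^6 - 34*A^2 - 3*A^-2
  A^2 * (21 + 34*d^2 + d^4) = A^10 + 38*A^6 + 95*A^2 + 38*A^-2 + A^-6
  A^0 * (48*d + 22*d^3) = -22*A^6 - 114*A^2 - 114*A^-2 - 22*A^-6
  A^-2 * (49*d^2 + 7*d^4) = 7*A^6 + 77*A^2 + 140*A^-2 + 77*A^-6 + 7*A^-10
  A^-4 * (27*d^3 + d^5) = -A^6 - 32*A^2 - 91*A^-2 - 91*A^-6 - 32*A^-10 - A^-14
  A^-6 * (8*d^4) = 8*A^2 + 32*A^-2 + 48*A^-6 + 32*A^-10 + 8*A^-14
  A^-8 * (d^5) = -A^2 - 5*A^-2 - 10*A^-6 - 10*A^-10 - 5*A^-14 - A^-18
Summing the groups: <K> = A^10 - A^6 + 3*A^2 - 3*A^-2 + 3*A^-6 - 3*A^-10 + 2*A^-14 - A^-18
Normalise by the writhe: (-A^3)^(-w) = (-A^3)^(-6) = A^-18, so f(A) = A^-18 * <K> = A^-8 - A^-12 + 3*A^-16 - 3*A^-20 + 3*A^-24 - 3*A^-28 + 2*A^-32 - A^-36.
Substitute A = t^(-1/4), i.e. A^e → t^(-e/4): V(t) = -t^9 + 2*t^8 - 3*t^7 + 3*t^6 - 3*t^5 + 3*t^4 - t^3 + t^2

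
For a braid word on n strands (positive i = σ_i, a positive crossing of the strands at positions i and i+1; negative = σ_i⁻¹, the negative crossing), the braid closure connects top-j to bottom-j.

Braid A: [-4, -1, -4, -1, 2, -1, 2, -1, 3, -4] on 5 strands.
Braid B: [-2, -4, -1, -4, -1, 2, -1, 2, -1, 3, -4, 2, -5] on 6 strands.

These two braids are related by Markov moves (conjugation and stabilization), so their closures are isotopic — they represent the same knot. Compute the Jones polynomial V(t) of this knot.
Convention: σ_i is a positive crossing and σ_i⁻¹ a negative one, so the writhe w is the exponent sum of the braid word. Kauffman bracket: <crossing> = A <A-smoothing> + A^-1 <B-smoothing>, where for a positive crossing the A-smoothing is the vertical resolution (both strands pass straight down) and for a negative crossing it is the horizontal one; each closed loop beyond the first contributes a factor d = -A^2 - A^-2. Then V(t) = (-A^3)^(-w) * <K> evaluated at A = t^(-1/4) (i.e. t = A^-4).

1 - t^-1 + 3*t^-2 - 4*t^-3 + 5*t^-4 - 6*t^-5 + 5*t^-6 - 4*t^-7 + 3*t^-8 - t^-9

Derivation:
Markov-equivalent braids have isotopic closures, hence identical knot invariants. Strip the Markov moves from each word to reach a common short braid β, then compute V(t) once on β.
Braid A: s4^-1 s1^-1 s4^-1 s1^-1 s2 s1^-1 s2 s1^-1 s3 s4^-1 on 5 strands has no conjugating prefix/suffix or stabilization to strip; take β = s4^-1 s1^-1 s4^-1 s1^-1 s2 s1^-1 s2 s1^-1 s3 s4^-1.
Braid B: s2^-1 s4^-1 s1^-1 s4^-1 s1^-1 s2 s1^-1 s2 s1^-1 s3 s4^-1 s2 s5^-1 on 6 strands reduces by inverse Markov moves (closure unchanged at each step):
  Destabilize: the word has the form β·s5^-1 where s5^-1 occurs only as the final letter (β ∈ B_5); drop it and the last strand → 5 strands.
  Deconjugate: the word is γ·β·γ⁻¹ with γ = s2^-1 (prefix) and γ⁻¹ = s2 (suffix); strip both.
Reduced to β = s4^-1 s1^-1 s4^-1 s1^-1 s2 s1^-1 s2 s1^-1 s3 s4^-1 on 5 strands, 10 crossings.
Both give the same β = s4^-1 s1^-1 s4^-1 s1^-1 s2 s1^-1 s2 s1^-1 s3 s4^-1 on 5 strands, so one state sum suffices:
Braid: s4^-1 s1^-1 s4^-1 s1^-1 s2 s1^-1 s2 s1^-1 s3 s4^-1 on 5 strands, 10 crossings.
Writhe w = (#positive) - (#negative) = 3 - 7 = -4.
Computing the Kauffman bracket via state sum. There are 2^10 = 1024 states.
Smooth each crossing (0=||, 1=⌣⌢); contribution A^(Σ sign_k(1-2s_k)) * d^(L-1).
Tabulate the states by total A-exponent and number of loops L (A-exp: L × count):
  A^10: L=8 ×1
  A^8: L=7 ×10
  A^6: L=6 ×45
  A^4: L=5 ×118, L=7 ×2
  A^2: L=4 ×195, L=6 ×15
  A^0: L=3 ×203, L=5 ×49
  A^-2: L=2 ×123, L=4 ×85, L=6 ×2
  A^-4: L=1 ×33, L=3 ×78, L=5 ×9
  A^-6: L=2 ×29, L=4 ×16
  A^-8: L=3 ×9, L=5 ×1
  A^-10: L=4 ×1
Each group contributes A^e * Σ count * d^(L-1):
Powers of d = -A^2 - A^-2: d^2 = A^4 + 2 + A^-4; d^3 = -A^6 - 3*A^2 - 3*A^-2 - A^-6; d^4 = A^8 + 4*A^4 + 6 + 4*A^-4 + A^-8; d^5 = -A^10 - 5*A^6 - 10*A^2 - 10*A^-2 - 5*A^-6 - A^-10; d^6 = A^12 + 6*A^8 + 15*A^4 + 20 + 15*A^-4 + 6*A^-8 + A^-12; d^7 = -A^14 - 7*A^10 - 21*A^6 - 35*A^2 - 35*A^-2 - 21*A^-6 - 7*A^-10 - A^-14.
  A^10 * (d^7) = -A^24 - 7*A^20 - 21*A^16 - 35*A^12 - 35*A^8 - 21*A^4 - 7 - A^-4
  A^8 * (10*d^6) = 10*A^20 + 60*A^16 + 150*A^12 + 200*A^8 + 150*A^4 + 60 + 10*A^-4
  A^6 * (45*d^5) = -45*A^16 - 225*A^12 - 450*A^8 - 450*A^4 - 225 - 45*A^-4
  A^4 * (118*d^4 + 2*d^6) = 2*A^16 + 130*A^12 + 502*A^8 + 748*A^4 + 502 + 130*A^-4 + 2*A^-8
  A^2 * (195*d^3 + 15*d^5) = -15*A^12 - 270*A^8 - 735*A^4 - 735 - 270*A^-4 - 15*A^-8
  A^0 * (203*d^2 + 49*d^4) = 49*A^8 + 399*A^4 + 700 + 399*A^-4 + 49*A^-8
  A^-2 * (123*d + 85*d^3 + 2*d^5) = -2*A^8 - 95*A^4 - 398 - 398*A^-4 - 95*A^-8 - 2*A^-12
  A^-4 * (33 + 78*d^2 + 9*d^4) = 9*A^4 + 114 + 243*A^-4 + 114*A^-8 + 9*A^-12
  A^-6 * (29*d + 16*d^3) = -16 - 77*A^-4 - 77*A^-8 - 16*A^-12
  A^-8 * (9*d^2 + d^4) = 1 + 13*A^-4 + 24*A^-8 + 13*A^-12 + A^-16
  A^-10 * (d^3) = -A^-4 - 3*A^-8 - 3*A^-12 - A^-16
Summing the groups: <K> = -A^24 + 3*A^20 - 4*A^16 + 5*A^12 - 6*A^8 + 5*A^4 - 4 + 3*A^-4 - A^-8 + A^-12
Normalise by the writhe: (-A^3)^(-w) = (-A^3)^(4) = A^12, so f(A) = A^12 * <K> = -A^36 + 3*A^32 - 4*A^28 + 5*A^24 - 6*A^20 + 5*A^16 - 4*A^12 + 3*A^8 - A^4 + 1.
Substitute A = t^(-1/4), i.e. A^e → t^(-e/4): V(t) = 1 - t^-1 + 3*t^-2 - 4*t^-3 + 5*t^-4 - 6*t^-5 + 5*t^-6 - 4*t^-7 + 3*t^-8 - t^-9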